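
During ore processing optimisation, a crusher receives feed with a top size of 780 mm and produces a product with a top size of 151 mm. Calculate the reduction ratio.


5.1656

Reduction ratio = feed size / product size
= 780 / 151
= 5.1656


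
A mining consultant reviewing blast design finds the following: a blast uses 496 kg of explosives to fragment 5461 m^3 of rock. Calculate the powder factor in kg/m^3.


0.0908 kg/m^3

Powder factor = explosive mass / rock volume
= 496 / 5461
= 0.0908 kg/m^3


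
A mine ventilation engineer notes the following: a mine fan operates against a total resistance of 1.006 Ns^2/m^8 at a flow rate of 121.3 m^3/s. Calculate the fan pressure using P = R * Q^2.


14801.9721 Pa

Compute Q^2:
Q^2 = 121.3^2 = 14713.69
Compute pressure:
P = R * Q^2 = 1.006 * 14713.69
= 14801.9721 Pa


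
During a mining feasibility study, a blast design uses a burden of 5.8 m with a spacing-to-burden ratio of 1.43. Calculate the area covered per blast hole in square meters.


48.1052 m^2

First, find the spacing:
Spacing = burden * ratio = 5.8 * 1.43
= 8.294 m
Then, calculate the area:
Area = burden * spacing = 5.8 * 8.294
= 48.1052 m^2


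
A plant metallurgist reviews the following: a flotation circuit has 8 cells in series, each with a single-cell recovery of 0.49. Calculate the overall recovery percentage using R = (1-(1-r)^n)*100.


Complement of single-cell recovery:
1 - r = 1 - 0.49 = 0.51
Raise to power n:
(1 - r)^8 = 0.51^8 = 0.004576794457
Overall recovery:
R = (1 - 0.004576794457) * 100
= 99.5423%

99.5423%


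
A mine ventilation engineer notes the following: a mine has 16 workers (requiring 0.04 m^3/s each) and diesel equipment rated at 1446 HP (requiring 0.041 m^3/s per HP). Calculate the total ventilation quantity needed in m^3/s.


Airflow for workers:
Q_people = 16 * 0.04 = 0.64 m^3/s
Airflow for diesel equipment:
Q_diesel = 1446 * 0.041 = 59.286 m^3/s
Total ventilation:
Q_total = 0.64 + 59.286
= 59.926 m^3/s

59.926 m^3/s


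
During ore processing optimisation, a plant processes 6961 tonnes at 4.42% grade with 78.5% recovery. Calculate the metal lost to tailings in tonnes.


Total metal in feed:
= 6961 * 4.42 / 100 = 307.6762 tonnes
Metal recovered:
= 307.6762 * 78.5 / 100 = 241.525817 tonnes
Metal lost to tailings:
= 307.6762 - 241.525817
= 66.1504 tonnes

66.1504 tonnes


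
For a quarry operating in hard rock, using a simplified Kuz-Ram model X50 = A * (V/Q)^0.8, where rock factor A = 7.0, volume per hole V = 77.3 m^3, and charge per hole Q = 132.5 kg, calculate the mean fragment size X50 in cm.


4.5485 cm

Compute V/Q:
V/Q = 77.3 / 132.5 = 0.5833962264
Raise to the power 0.8:
(V/Q)^0.8 = 0.5833962264^0.8 = 0.6497868117
Multiply by A:
X50 = 7.0 * 0.6497868117
= 4.5485 cm


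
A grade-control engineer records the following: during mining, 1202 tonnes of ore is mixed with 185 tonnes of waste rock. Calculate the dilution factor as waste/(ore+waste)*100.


Total material = ore + waste
= 1202 + 185 = 1387 tonnes
Dilution = waste / total * 100
= 185 / 1387 * 100
= 0.1333813987 * 100
= 13.3381%

13.3381%


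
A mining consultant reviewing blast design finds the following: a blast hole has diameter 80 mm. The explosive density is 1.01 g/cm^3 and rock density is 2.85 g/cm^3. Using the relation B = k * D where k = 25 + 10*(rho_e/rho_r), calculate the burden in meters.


2.2835 m

First, compute k:
rho_e / rho_r = 1.01 / 2.85 = 0.3543859649
k = 25 + 10 * 0.3543859649 = 28.54385965
Then, compute burden:
B = k * D / 1000 = 28.54385965 * 80 / 1000
= 2283.508772 / 1000
= 2.2835 m


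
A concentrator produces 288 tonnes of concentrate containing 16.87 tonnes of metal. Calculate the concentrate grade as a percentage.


Grade = (metal in concentrate / concentrate mass) * 100
= (16.87 / 288) * 100
= 0.05857638889 * 100
= 5.8576%

5.8576%


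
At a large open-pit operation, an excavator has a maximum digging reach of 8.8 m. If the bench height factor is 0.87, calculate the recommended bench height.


7.656 m

Bench height = reach * factor
= 8.8 * 0.87
= 7.656 m


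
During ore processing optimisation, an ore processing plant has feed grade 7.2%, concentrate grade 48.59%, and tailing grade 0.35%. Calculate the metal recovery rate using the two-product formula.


95.8292%

Using the two-product formula:
R = 100 * c * (f - t) / (f * (c - t))
Numerator = 100 * 48.59 * (7.2 - 0.35)
= 100 * 48.59 * 6.85
= 33284.15
Denominator = 7.2 * (48.59 - 0.35)
= 7.2 * 48.24
= 347.328
R = 33284.15 / 347.328
= 95.8292%


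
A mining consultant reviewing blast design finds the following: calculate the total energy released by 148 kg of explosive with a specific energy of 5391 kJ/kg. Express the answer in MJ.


Energy = mass * specific_energy / 1000
= 148 * 5391 / 1000
= 797868 / 1000
= 797.868 MJ

797.868 MJ


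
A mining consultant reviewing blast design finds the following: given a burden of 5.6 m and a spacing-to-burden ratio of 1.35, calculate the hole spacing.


Spacing = burden * ratio
= 5.6 * 1.35
= 7.56 m

7.56 m


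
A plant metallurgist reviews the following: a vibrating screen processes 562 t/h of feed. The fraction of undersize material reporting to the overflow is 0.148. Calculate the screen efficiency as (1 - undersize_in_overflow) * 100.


85.2%

Screen efficiency = (1 - fraction of undersize in overflow) * 100
= (1 - 0.148) * 100
= 0.852 * 100
= 85.2%


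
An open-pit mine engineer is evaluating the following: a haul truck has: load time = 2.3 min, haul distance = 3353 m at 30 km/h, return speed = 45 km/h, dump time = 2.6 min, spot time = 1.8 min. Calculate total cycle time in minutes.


17.8767 min

Convert haul speed to m/min: 30 * 1000/60 = 500 m/min
Haul time = 3353 / 500 = 6.706 min
Convert return speed to m/min: 45 * 1000/60 = 750 m/min
Return time = 3353 / 750 = 4.470666667 min
Total cycle time:
= 2.3 + 6.706 + 2.6 + 4.470666667 + 1.8
= 17.8767 min


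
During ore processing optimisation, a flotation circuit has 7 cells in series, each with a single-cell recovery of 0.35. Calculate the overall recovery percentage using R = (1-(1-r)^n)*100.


Complement of single-cell recovery:
1 - r = 1 - 0.35 = 0.65
Raise to power n:
(1 - r)^7 = 0.65^7 = 0.04902227891
Overall recovery:
R = (1 - 0.04902227891) * 100
= 95.0978%

95.0978%


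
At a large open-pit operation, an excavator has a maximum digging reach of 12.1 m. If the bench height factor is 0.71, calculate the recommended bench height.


8.591 m

Bench height = reach * factor
= 12.1 * 0.71
= 8.591 m


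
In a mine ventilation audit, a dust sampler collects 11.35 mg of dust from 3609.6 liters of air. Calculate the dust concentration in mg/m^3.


3.1444 mg/m^3

Convert liters to m^3: 1 m^3 = 1000 L
Concentration = mass / volume * 1000
= 11.35 / 3609.6 * 1000
= 0.00314439273 * 1000
= 3.1444 mg/m^3


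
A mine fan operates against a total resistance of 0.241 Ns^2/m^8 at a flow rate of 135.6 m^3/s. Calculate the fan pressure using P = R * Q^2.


4431.3538 Pa

Compute Q^2:
Q^2 = 135.6^2 = 18387.36
Compute pressure:
P = R * Q^2 = 0.241 * 18387.36
= 4431.3538 Pa


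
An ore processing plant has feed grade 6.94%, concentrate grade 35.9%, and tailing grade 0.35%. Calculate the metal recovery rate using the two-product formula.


95.8916%

Using the two-product formula:
R = 100 * c * (f - t) / (f * (c - t))
Numerator = 100 * 35.9 * (6.94 - 0.35)
= 100 * 35.9 * 6.59
= 23658.1
Denominator = 6.94 * (35.9 - 0.35)
= 6.94 * 35.55
= 246.717
R = 23658.1 / 246.717
= 95.8916%


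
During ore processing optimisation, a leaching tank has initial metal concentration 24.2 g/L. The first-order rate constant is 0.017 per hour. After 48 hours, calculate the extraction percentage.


55.7803%

Compute the exponent:
-k * t = -0.017 * 48 = -0.816
Remaining concentration:
C = 24.2 * exp(-0.816)
= 24.2 * 0.4421969093
= 10.7011652 g/L
Extracted = 24.2 - 10.7011652 = 13.4988348 g/L
Extraction % = 13.4988348 / 24.2 * 100
= 55.7803%


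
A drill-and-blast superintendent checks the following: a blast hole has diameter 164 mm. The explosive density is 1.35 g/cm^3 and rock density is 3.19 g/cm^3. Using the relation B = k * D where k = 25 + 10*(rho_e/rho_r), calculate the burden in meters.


First, compute k:
rho_e / rho_r = 1.35 / 3.19 = 0.4231974922
k = 25 + 10 * 0.4231974922 = 29.23197492
Then, compute burden:
B = k * D / 1000 = 29.23197492 * 164 / 1000
= 4794.043887 / 1000
= 4.794 m

4.794 m


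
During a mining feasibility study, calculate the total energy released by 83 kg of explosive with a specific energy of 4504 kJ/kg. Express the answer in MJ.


Energy = mass * specific_energy / 1000
= 83 * 4504 / 1000
= 373832 / 1000
= 373.832 MJ

373.832 MJ


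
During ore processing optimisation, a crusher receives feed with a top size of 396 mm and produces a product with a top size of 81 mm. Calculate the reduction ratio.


Reduction ratio = feed size / product size
= 396 / 81
= 4.8889

4.8889


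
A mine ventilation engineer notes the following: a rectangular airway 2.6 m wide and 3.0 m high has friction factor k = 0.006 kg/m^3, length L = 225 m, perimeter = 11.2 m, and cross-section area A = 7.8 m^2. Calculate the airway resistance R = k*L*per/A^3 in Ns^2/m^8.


Compute the numerator:
k * L * per = 0.006 * 225 * 11.2
= 15.12
Compute the denominator:
A^3 = 7.8^3 = 474.552
Resistance:
R = 15.12 / 474.552
= 0.0319 Ns^2/m^8

0.0319 Ns^2/m^8


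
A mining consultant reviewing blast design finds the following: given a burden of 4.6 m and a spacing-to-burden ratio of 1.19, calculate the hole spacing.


5.474 m

Spacing = burden * ratio
= 4.6 * 1.19
= 5.474 m


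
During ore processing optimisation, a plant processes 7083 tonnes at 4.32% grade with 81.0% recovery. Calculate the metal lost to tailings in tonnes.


58.1373 tonnes

Total metal in feed:
= 7083 * 4.32 / 100 = 305.9856 tonnes
Metal recovered:
= 305.9856 * 81.0 / 100 = 247.848336 tonnes
Metal lost to tailings:
= 305.9856 - 247.848336
= 58.1373 tonnes


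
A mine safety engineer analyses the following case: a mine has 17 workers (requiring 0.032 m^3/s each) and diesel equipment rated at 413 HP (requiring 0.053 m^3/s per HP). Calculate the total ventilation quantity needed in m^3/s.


Airflow for workers:
Q_people = 17 * 0.032 = 0.544 m^3/s
Airflow for diesel equipment:
Q_diesel = 413 * 0.053 = 21.889 m^3/s
Total ventilation:
Q_total = 0.544 + 21.889
= 22.433 m^3/s

22.433 m^3/s


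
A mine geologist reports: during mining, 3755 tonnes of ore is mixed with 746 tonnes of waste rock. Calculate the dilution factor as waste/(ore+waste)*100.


Total material = ore + waste
= 3755 + 746 = 4501 tonnes
Dilution = waste / total * 100
= 746 / 4501 * 100
= 0.1657409465 * 100
= 16.5741%

16.5741%


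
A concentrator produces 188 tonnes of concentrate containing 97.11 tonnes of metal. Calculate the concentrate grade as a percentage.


Grade = (metal in concentrate / concentrate mass) * 100
= (97.11 / 188) * 100
= 0.5165425532 * 100
= 51.6543%

51.6543%


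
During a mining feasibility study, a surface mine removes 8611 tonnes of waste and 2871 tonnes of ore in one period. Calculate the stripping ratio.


Stripping ratio = waste tonnage / ore tonnage
= 8611 / 2871
= 2.9993

2.9993


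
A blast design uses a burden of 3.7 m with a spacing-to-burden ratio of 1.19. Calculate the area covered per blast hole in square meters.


First, find the spacing:
Spacing = burden * ratio = 3.7 * 1.19
= 4.403 m
Then, calculate the area:
Area = burden * spacing = 3.7 * 4.403
= 16.2911 m^2

16.2911 m^2


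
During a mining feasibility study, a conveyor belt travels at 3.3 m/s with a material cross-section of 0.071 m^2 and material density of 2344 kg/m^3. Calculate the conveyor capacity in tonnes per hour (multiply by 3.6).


Volumetric flow = speed * area
= 3.3 * 0.071 = 0.2343 m^3/s
Mass flow = volumetric * density
= 0.2343 * 2344 = 549.1992 kg/s
Convert to t/h: multiply by 3.6
Capacity = 549.1992 * 3.6
= 1977.1171 t/h

1977.1171 t/h


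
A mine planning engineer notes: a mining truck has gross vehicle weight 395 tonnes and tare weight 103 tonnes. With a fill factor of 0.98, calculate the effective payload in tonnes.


Maximum payload = gross - tare
= 395 - 103 = 292 tonnes
Effective payload = max payload * fill factor
= 292 * 0.98
= 286.16 tonnes

286.16 tonnes


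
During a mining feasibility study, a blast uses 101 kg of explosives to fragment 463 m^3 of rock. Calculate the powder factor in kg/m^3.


Powder factor = explosive mass / rock volume
= 101 / 463
= 0.2181 kg/m^3

0.2181 kg/m^3


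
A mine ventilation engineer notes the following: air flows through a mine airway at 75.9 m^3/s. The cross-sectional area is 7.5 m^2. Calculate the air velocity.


10.12 m/s

Velocity = flow rate / cross-sectional area
= 75.9 / 7.5
= 10.12 m/s


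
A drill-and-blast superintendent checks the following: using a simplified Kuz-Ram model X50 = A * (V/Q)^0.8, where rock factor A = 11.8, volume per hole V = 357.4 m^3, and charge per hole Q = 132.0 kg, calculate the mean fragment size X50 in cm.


26.1786 cm

Compute V/Q:
V/Q = 357.4 / 132.0 = 2.707575758
Raise to the power 0.8:
(V/Q)^0.8 = 2.707575758^0.8 = 2.218525851
Multiply by A:
X50 = 11.8 * 2.218525851
= 26.1786 cm


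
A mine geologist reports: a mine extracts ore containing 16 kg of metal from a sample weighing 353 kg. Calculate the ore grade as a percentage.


Ore grade = (metal mass / ore mass) * 100
= (16 / 353) * 100
= 0.04532577904 * 100
= 4.5326%

4.5326%


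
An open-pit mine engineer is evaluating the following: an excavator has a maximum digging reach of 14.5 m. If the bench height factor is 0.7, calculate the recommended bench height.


10.15 m

Bench height = reach * factor
= 14.5 * 0.7
= 10.15 m


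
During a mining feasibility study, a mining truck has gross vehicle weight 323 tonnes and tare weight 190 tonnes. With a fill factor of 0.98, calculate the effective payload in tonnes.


130.34 tonnes

Maximum payload = gross - tare
= 323 - 190 = 133 tonnes
Effective payload = max payload * fill factor
= 133 * 0.98
= 130.34 tonnes


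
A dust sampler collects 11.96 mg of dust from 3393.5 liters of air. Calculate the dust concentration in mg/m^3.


3.5244 mg/m^3

Convert liters to m^3: 1 m^3 = 1000 L
Concentration = mass / volume * 1000
= 11.96 / 3393.5 * 1000
= 0.003524384853 * 1000
= 3.5244 mg/m^3


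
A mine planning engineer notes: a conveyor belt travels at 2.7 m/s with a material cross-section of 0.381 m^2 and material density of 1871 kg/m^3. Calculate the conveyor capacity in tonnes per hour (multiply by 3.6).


Volumetric flow = speed * area
= 2.7 * 0.381 = 1.0287 m^3/s
Mass flow = volumetric * density
= 1.0287 * 1871 = 1924.6977 kg/s
Convert to t/h: multiply by 3.6
Capacity = 1924.6977 * 3.6
= 6928.9117 t/h

6928.9117 t/h


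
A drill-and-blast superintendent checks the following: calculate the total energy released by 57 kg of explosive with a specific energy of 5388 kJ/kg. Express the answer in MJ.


307.116 MJ

Energy = mass * specific_energy / 1000
= 57 * 5388 / 1000
= 307116 / 1000
= 307.116 MJ


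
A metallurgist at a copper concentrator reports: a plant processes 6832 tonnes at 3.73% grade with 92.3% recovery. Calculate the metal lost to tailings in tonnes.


Total metal in feed:
= 6832 * 3.73 / 100 = 254.8336 tonnes
Metal recovered:
= 254.8336 * 92.3 / 100 = 235.2114128 tonnes
Metal lost to tailings:
= 254.8336 - 235.2114128
= 19.6222 tonnes

19.6222 tonnes


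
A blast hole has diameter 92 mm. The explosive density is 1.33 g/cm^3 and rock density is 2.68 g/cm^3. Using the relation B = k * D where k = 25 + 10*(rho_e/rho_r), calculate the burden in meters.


First, compute k:
rho_e / rho_r = 1.33 / 2.68 = 0.4962686567
k = 25 + 10 * 0.4962686567 = 29.96268657
Then, compute burden:
B = k * D / 1000 = 29.96268657 * 92 / 1000
= 2756.567164 / 1000
= 2.7566 m

2.7566 m


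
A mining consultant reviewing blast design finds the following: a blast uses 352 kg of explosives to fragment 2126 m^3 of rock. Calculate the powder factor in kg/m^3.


0.1656 kg/m^3

Powder factor = explosive mass / rock volume
= 352 / 2126
= 0.1656 kg/m^3


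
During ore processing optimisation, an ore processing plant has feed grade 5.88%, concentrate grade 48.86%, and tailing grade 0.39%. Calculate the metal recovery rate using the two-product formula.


94.1186%

Using the two-product formula:
R = 100 * c * (f - t) / (f * (c - t))
Numerator = 100 * 48.86 * (5.88 - 0.39)
= 100 * 48.86 * 5.49
= 26824.14
Denominator = 5.88 * (48.86 - 0.39)
= 5.88 * 48.47
= 285.0036
R = 26824.14 / 285.0036
= 94.1186%


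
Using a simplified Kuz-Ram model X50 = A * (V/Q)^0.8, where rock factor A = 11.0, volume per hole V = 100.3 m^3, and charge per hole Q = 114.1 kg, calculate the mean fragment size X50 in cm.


9.9221 cm

Compute V/Q:
V/Q = 100.3 / 114.1 = 0.8790534619
Raise to the power 0.8:
(V/Q)^0.8 = 0.8790534619^0.8 = 0.9020118248
Multiply by A:
X50 = 11.0 * 0.9020118248
= 9.9221 cm


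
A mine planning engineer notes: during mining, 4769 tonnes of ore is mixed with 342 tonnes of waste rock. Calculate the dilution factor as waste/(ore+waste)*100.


Total material = ore + waste
= 4769 + 342 = 5111 tonnes
Dilution = waste / total * 100
= 342 / 5111 * 100
= 0.06691449814 * 100
= 6.6914%

6.6914%


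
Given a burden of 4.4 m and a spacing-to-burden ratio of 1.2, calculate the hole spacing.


5.28 m

Spacing = burden * ratio
= 4.4 * 1.2
= 5.28 m


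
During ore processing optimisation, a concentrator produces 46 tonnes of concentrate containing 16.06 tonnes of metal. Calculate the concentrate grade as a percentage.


Grade = (metal in concentrate / concentrate mass) * 100
= (16.06 / 46) * 100
= 0.3491304348 * 100
= 34.913%

34.913%


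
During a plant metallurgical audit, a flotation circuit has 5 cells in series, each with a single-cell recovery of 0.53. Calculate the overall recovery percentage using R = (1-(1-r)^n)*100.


Complement of single-cell recovery:
1 - r = 1 - 0.53 = 0.47
Raise to power n:
(1 - r)^5 = 0.47^5 = 0.0229345007
Overall recovery:
R = (1 - 0.0229345007) * 100
= 97.7065%

97.7065%


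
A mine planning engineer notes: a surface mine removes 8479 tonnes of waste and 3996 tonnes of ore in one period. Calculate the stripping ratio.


Stripping ratio = waste tonnage / ore tonnage
= 8479 / 3996
= 2.1219

2.1219


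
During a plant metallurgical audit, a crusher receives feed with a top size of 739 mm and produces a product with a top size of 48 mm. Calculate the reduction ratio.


15.3958

Reduction ratio = feed size / product size
= 739 / 48
= 15.3958


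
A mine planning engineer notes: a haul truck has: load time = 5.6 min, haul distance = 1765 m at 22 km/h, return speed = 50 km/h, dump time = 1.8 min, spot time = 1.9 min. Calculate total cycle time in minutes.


Convert haul speed to m/min: 22 * 1000/60 = 366.6666667 m/min
Haul time = 1765 / 366.6666667 = 4.813636364 min
Convert return speed to m/min: 50 * 1000/60 = 833.3333333 m/min
Return time = 1765 / 833.3333333 = 2.118 min
Total cycle time:
= 5.6 + 4.813636364 + 1.8 + 2.118 + 1.9
= 16.2316 min

16.2316 min


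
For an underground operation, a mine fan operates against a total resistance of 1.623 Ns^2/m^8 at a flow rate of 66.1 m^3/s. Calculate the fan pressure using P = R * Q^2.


7091.2278 Pa

Compute Q^2:
Q^2 = 66.1^2 = 4369.21
Compute pressure:
P = R * Q^2 = 1.623 * 4369.21
= 7091.2278 Pa


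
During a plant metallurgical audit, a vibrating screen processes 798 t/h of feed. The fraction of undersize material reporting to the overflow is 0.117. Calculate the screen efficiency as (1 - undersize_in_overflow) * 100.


Screen efficiency = (1 - fraction of undersize in overflow) * 100
= (1 - 0.117) * 100
= 0.883 * 100
= 88.3%

88.3%


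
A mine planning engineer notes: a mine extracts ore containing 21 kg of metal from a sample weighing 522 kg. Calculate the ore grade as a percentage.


Ore grade = (metal mass / ore mass) * 100
= (21 / 522) * 100
= 0.04022988506 * 100
= 4.023%

4.023%


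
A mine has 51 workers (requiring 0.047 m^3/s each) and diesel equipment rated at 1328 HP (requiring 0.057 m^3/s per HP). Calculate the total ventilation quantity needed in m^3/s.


78.093 m^3/s

Airflow for workers:
Q_people = 51 * 0.047 = 2.397 m^3/s
Airflow for diesel equipment:
Q_diesel = 1328 * 0.057 = 75.696 m^3/s
Total ventilation:
Q_total = 2.397 + 75.696
= 78.093 m^3/s


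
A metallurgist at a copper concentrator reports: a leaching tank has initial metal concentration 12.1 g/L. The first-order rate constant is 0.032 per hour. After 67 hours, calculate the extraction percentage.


88.2815%

Compute the exponent:
-k * t = -0.032 * 67 = -2.144
Remaining concentration:
C = 12.1 * exp(-2.144)
= 12.1 * 0.1171851636
= 1.41794048 g/L
Extracted = 12.1 - 1.41794048 = 10.68205952 g/L
Extraction % = 10.68205952 / 12.1 * 100
= 88.2815%


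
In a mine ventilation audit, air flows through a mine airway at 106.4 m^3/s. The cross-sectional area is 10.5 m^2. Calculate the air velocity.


Velocity = flow rate / cross-sectional area
= 106.4 / 10.5
= 10.1333 m/s

10.1333 m/s


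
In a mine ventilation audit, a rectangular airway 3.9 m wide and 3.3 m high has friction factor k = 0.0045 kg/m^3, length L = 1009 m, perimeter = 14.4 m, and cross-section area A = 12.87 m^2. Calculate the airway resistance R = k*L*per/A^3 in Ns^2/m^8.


0.0307 Ns^2/m^8

Compute the numerator:
k * L * per = 0.0045 * 1009 * 14.4
= 65.3832
Compute the denominator:
A^3 = 12.87^3 = 2131.746903
Resistance:
R = 65.3832 / 2131.746903
= 0.0307 Ns^2/m^8


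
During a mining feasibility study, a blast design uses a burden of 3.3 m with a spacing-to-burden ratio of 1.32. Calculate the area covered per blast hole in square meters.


14.3748 m^2

First, find the spacing:
Spacing = burden * ratio = 3.3 * 1.32
= 4.356 m
Then, calculate the area:
Area = burden * spacing = 3.3 * 4.356
= 14.3748 m^2


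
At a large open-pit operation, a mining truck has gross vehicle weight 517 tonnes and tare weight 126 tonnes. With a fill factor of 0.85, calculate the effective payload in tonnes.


Maximum payload = gross - tare
= 517 - 126 = 391 tonnes
Effective payload = max payload * fill factor
= 391 * 0.85
= 332.35 tonnes

332.35 tonnes


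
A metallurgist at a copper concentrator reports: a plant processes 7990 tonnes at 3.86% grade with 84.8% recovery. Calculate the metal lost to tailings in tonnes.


46.8789 tonnes

Total metal in feed:
= 7990 * 3.86 / 100 = 308.414 tonnes
Metal recovered:
= 308.414 * 84.8 / 100 = 261.535072 tonnes
Metal lost to tailings:
= 308.414 - 261.535072
= 46.8789 tonnes


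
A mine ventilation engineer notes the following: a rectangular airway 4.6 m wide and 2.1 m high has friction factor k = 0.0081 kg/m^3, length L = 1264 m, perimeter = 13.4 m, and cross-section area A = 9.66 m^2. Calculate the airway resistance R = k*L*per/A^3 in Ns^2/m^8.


0.1522 Ns^2/m^8

Compute the numerator:
k * L * per = 0.0081 * 1264 * 13.4
= 137.19456
Compute the denominator:
A^3 = 9.66^3 = 901.428696
Resistance:
R = 137.19456 / 901.428696
= 0.1522 Ns^2/m^8


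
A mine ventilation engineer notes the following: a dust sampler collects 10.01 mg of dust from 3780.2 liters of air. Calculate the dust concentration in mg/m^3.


Convert liters to m^3: 1 m^3 = 1000 L
Concentration = mass / volume * 1000
= 10.01 / 3780.2 * 1000
= 0.002648008042 * 1000
= 2.648 mg/m^3

2.648 mg/m^3


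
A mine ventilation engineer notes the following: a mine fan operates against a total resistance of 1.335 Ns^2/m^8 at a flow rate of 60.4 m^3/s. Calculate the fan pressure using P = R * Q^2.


Compute Q^2:
Q^2 = 60.4^2 = 3648.16
Compute pressure:
P = R * Q^2 = 1.335 * 3648.16
= 4870.2936 Pa

4870.2936 Pa


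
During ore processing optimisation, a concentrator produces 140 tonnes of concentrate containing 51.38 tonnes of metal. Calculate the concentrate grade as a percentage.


Grade = (metal in concentrate / concentrate mass) * 100
= (51.38 / 140) * 100
= 0.367 * 100
= 36.7%

36.7%


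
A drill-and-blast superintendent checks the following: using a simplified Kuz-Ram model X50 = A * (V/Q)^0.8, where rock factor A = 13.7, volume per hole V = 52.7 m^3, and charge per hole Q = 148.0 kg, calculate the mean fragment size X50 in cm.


Compute V/Q:
V/Q = 52.7 / 148.0 = 0.3560810811
Raise to the power 0.8:
(V/Q)^0.8 = 0.3560810811^0.8 = 0.4377630685
Multiply by A:
X50 = 13.7 * 0.4377630685
= 5.9974 cm

5.9974 cm


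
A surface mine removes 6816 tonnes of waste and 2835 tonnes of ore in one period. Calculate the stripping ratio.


Stripping ratio = waste tonnage / ore tonnage
= 6816 / 2835
= 2.4042

2.4042


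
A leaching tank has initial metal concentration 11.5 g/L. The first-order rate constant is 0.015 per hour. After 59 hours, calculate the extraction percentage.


58.7286%

Compute the exponent:
-k * t = -0.015 * 59 = -0.885
Remaining concentration:
C = 11.5 * exp(-0.885)
= 11.5 * 0.4127141733
= 4.746212993 g/L
Extracted = 11.5 - 4.746212993 = 6.753787007 g/L
Extraction % = 6.753787007 / 11.5 * 100
= 58.7286%


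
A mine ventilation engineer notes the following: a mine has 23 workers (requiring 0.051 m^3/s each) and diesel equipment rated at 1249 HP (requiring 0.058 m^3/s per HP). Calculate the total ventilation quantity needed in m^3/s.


73.615 m^3/s

Airflow for workers:
Q_people = 23 * 0.051 = 1.173 m^3/s
Airflow for diesel equipment:
Q_diesel = 1249 * 0.058 = 72.442 m^3/s
Total ventilation:
Q_total = 1.173 + 72.442
= 73.615 m^3/s


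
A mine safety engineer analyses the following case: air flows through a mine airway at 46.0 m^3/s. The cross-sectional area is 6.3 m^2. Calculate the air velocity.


Velocity = flow rate / cross-sectional area
= 46.0 / 6.3
= 7.3016 m/s

7.3016 m/s


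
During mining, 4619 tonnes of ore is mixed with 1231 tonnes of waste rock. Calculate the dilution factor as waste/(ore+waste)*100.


Total material = ore + waste
= 4619 + 1231 = 5850 tonnes
Dilution = waste / total * 100
= 1231 / 5850 * 100
= 0.2104273504 * 100
= 21.0427%

21.0427%


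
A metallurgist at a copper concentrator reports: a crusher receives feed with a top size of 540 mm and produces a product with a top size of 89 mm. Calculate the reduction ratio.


Reduction ratio = feed size / product size
= 540 / 89
= 6.0674

6.0674


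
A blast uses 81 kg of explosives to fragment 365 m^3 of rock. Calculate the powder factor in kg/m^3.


Powder factor = explosive mass / rock volume
= 81 / 365
= 0.2219 kg/m^3

0.2219 kg/m^3


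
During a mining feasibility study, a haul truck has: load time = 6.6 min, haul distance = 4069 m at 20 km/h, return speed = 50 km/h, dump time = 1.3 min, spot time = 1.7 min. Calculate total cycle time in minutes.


26.6898 min

Convert haul speed to m/min: 20 * 1000/60 = 333.3333333 m/min
Haul time = 4069 / 333.3333333 = 12.207 min
Convert return speed to m/min: 50 * 1000/60 = 833.3333333 m/min
Return time = 4069 / 833.3333333 = 4.8828 min
Total cycle time:
= 6.6 + 12.207 + 1.3 + 4.8828 + 1.7
= 26.6898 min


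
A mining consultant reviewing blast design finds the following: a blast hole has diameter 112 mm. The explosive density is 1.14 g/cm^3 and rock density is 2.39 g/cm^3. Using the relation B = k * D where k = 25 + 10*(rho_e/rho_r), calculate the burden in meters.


3.3342 m

First, compute k:
rho_e / rho_r = 1.14 / 2.39 = 0.4769874477
k = 25 + 10 * 0.4769874477 = 29.76987448
Then, compute burden:
B = k * D / 1000 = 29.76987448 * 112 / 1000
= 3334.225941 / 1000
= 3.3342 m


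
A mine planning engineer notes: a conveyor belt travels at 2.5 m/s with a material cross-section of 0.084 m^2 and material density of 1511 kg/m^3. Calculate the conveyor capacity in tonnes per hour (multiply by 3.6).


1142.316 t/h

Volumetric flow = speed * area
= 2.5 * 0.084 = 0.21 m^3/s
Mass flow = volumetric * density
= 0.21 * 1511 = 317.31 kg/s
Convert to t/h: multiply by 3.6
Capacity = 317.31 * 3.6
= 1142.316 t/h


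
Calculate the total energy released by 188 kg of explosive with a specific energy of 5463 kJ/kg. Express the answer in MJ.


1027.044 MJ

Energy = mass * specific_energy / 1000
= 188 * 5463 / 1000
= 1027044 / 1000
= 1027.044 MJ


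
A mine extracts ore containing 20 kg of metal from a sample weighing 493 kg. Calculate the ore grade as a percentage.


4.0568%

Ore grade = (metal mass / ore mass) * 100
= (20 / 493) * 100
= 0.04056795132 * 100
= 4.0568%


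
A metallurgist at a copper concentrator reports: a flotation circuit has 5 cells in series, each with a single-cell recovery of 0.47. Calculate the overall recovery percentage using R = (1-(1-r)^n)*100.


Complement of single-cell recovery:
1 - r = 1 - 0.47 = 0.53
Raise to power n:
(1 - r)^5 = 0.53^5 = 0.0418195493
Overall recovery:
R = (1 - 0.0418195493) * 100
= 95.818%

95.818%


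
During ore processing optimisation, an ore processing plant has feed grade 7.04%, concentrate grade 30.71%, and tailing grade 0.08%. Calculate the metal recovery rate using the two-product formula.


99.1219%

Using the two-product formula:
R = 100 * c * (f - t) / (f * (c - t))
Numerator = 100 * 30.71 * (7.04 - 0.08)
= 100 * 30.71 * 6.96
= 21374.16
Denominator = 7.04 * (30.71 - 0.08)
= 7.04 * 30.63
= 215.6352
R = 21374.16 / 215.6352
= 99.1219%


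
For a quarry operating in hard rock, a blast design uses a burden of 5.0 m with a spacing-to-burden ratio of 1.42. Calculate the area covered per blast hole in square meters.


35.5 m^2

First, find the spacing:
Spacing = burden * ratio = 5.0 * 1.42
= 7.1 m
Then, calculate the area:
Area = burden * spacing = 5.0 * 7.1
= 35.5 m^2


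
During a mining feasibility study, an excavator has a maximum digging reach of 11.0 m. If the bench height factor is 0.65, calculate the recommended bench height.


7.15 m

Bench height = reach * factor
= 11.0 * 0.65
= 7.15 m


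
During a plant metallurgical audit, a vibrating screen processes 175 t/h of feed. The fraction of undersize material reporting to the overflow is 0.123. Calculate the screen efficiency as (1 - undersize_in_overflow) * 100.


87.7%

Screen efficiency = (1 - fraction of undersize in overflow) * 100
= (1 - 0.123) * 100
= 0.877 * 100
= 87.7%


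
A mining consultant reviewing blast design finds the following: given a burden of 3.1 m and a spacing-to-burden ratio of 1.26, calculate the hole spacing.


3.906 m

Spacing = burden * ratio
= 3.1 * 1.26
= 3.906 m


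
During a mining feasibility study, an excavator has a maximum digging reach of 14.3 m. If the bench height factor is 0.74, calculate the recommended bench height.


10.582 m

Bench height = reach * factor
= 14.3 * 0.74
= 10.582 m


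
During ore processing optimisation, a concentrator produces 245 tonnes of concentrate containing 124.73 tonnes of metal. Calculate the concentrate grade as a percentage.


Grade = (metal in concentrate / concentrate mass) * 100
= (124.73 / 245) * 100
= 0.5091020408 * 100
= 50.9102%

50.9102%


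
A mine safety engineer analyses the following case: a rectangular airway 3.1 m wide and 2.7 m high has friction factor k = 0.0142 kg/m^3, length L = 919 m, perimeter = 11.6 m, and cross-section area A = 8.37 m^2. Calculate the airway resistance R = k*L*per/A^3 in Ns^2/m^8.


Compute the numerator:
k * L * per = 0.0142 * 919 * 11.6
= 151.37768
Compute the denominator:
A^3 = 8.37^3 = 586.376253
Resistance:
R = 151.37768 / 586.376253
= 0.2582 Ns^2/m^8

0.2582 Ns^2/m^8


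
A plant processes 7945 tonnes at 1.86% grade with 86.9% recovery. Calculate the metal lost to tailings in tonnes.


Total metal in feed:
= 7945 * 1.86 / 100 = 147.777 tonnes
Metal recovered:
= 147.777 * 86.9 / 100 = 128.418213 tonnes
Metal lost to tailings:
= 147.777 - 128.418213
= 19.3588 tonnes

19.3588 tonnes


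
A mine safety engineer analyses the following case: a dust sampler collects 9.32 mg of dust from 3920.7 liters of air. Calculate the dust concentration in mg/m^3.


2.3771 mg/m^3

Convert liters to m^3: 1 m^3 = 1000 L
Concentration = mass / volume * 1000
= 9.32 / 3920.7 * 1000
= 0.002377126534 * 1000
= 2.3771 mg/m^3


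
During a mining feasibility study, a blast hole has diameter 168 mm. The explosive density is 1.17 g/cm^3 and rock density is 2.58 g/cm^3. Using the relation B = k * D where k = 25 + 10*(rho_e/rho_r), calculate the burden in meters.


4.9619 m

First, compute k:
rho_e / rho_r = 1.17 / 2.58 = 0.4534883721
k = 25 + 10 * 0.4534883721 = 29.53488372
Then, compute burden:
B = k * D / 1000 = 29.53488372 * 168 / 1000
= 4961.860465 / 1000
= 4.9619 m


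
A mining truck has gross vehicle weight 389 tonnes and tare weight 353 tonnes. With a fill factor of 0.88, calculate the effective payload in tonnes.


31.68 tonnes

Maximum payload = gross - tare
= 389 - 353 = 36 tonnes
Effective payload = max payload * fill factor
= 36 * 0.88
= 31.68 tonnes


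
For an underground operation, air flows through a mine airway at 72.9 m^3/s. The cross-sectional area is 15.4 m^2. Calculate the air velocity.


4.7338 m/s

Velocity = flow rate / cross-sectional area
= 72.9 / 15.4
= 4.7338 m/s


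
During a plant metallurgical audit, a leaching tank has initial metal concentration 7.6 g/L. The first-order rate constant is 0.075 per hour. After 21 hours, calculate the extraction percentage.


79.2992%

Compute the exponent:
-k * t = -0.075 * 21 = -1.575
Remaining concentration:
C = 7.6 * exp(-1.575)
= 7.6 * 0.2070075527
= 1.5732574 g/L
Extracted = 7.6 - 1.5732574 = 6.0267426 g/L
Extraction % = 6.0267426 / 7.6 * 100
= 79.2992%


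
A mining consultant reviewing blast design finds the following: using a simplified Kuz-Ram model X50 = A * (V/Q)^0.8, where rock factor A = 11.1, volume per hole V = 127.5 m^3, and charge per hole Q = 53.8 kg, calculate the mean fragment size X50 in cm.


Compute V/Q:
V/Q = 127.5 / 53.8 = 2.369888476
Raise to the power 0.8:
(V/Q)^0.8 = 2.369888476^0.8 = 1.99426252
Multiply by A:
X50 = 11.1 * 1.99426252
= 22.1363 cm

22.1363 cm


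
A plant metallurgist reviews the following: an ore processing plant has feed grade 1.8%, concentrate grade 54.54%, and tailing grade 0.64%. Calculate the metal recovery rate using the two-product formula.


Using the two-product formula:
R = 100 * c * (f - t) / (f * (c - t))
Numerator = 100 * 54.54 * (1.8 - 0.64)
= 100 * 54.54 * 1.16
= 6326.64
Denominator = 1.8 * (54.54 - 0.64)
= 1.8 * 53.9
= 97.02
R = 6326.64 / 97.02
= 65.2096%

65.2096%


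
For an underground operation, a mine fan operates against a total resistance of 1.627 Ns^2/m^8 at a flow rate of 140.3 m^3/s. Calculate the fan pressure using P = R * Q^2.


32026.0144 Pa

Compute Q^2:
Q^2 = 140.3^2 = 19684.09
Compute pressure:
P = R * Q^2 = 1.627 * 19684.09
= 32026.0144 Pa


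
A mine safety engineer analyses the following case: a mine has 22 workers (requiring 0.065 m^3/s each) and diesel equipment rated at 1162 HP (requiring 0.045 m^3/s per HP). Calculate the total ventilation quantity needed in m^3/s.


Airflow for workers:
Q_people = 22 * 0.065 = 1.43 m^3/s
Airflow for diesel equipment:
Q_diesel = 1162 * 0.045 = 52.29 m^3/s
Total ventilation:
Q_total = 1.43 + 52.29
= 53.72 m^3/s

53.72 m^3/s


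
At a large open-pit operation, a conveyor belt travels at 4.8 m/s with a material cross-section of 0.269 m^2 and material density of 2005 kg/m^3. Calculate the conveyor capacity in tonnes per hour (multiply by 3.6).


9319.8816 t/h

Volumetric flow = speed * area
= 4.8 * 0.269 = 1.2912 m^3/s
Mass flow = volumetric * density
= 1.2912 * 2005 = 2588.856 kg/s
Convert to t/h: multiply by 3.6
Capacity = 2588.856 * 3.6
= 9319.8816 t/h


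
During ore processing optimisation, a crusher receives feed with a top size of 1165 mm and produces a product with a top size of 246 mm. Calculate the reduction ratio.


Reduction ratio = feed size / product size
= 1165 / 246
= 4.7358

4.7358


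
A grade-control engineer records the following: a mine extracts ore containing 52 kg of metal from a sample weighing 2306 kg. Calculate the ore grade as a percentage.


2.255%

Ore grade = (metal mass / ore mass) * 100
= (52 / 2306) * 100
= 0.0225498699 * 100
= 2.255%


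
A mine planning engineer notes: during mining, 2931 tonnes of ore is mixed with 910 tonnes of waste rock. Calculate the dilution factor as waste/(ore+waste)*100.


23.6917%

Total material = ore + waste
= 2931 + 910 = 3841 tonnes
Dilution = waste / total * 100
= 910 / 3841 * 100
= 0.2369174694 * 100
= 23.6917%


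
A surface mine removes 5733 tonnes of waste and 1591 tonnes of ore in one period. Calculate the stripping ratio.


3.6034

Stripping ratio = waste tonnage / ore tonnage
= 5733 / 1591
= 3.6034


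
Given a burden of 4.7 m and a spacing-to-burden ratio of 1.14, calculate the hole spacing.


Spacing = burden * ratio
= 4.7 * 1.14
= 5.358 m

5.358 m


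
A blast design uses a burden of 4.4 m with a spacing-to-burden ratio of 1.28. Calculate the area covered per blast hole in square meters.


First, find the spacing:
Spacing = burden * ratio = 4.4 * 1.28
= 5.632 m
Then, calculate the area:
Area = burden * spacing = 4.4 * 5.632
= 24.7808 m^2

24.7808 m^2


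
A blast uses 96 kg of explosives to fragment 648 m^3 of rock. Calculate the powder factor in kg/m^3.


Powder factor = explosive mass / rock volume
= 96 / 648
= 0.1481 kg/m^3

0.1481 kg/m^3


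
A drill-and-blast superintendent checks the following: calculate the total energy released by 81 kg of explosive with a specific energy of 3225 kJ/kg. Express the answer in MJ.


Energy = mass * specific_energy / 1000
= 81 * 3225 / 1000
= 261225 / 1000
= 261.225 MJ

261.225 MJ


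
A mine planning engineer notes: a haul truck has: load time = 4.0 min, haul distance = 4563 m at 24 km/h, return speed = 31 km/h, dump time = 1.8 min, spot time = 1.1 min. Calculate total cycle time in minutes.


27.1391 min

Convert haul speed to m/min: 24 * 1000/60 = 400 m/min
Haul time = 4563 / 400 = 11.4075 min
Convert return speed to m/min: 31 * 1000/60 = 516.6666667 m/min
Return time = 4563 / 516.6666667 = 8.831612903 min
Total cycle time:
= 4.0 + 11.4075 + 1.8 + 8.831612903 + 1.1
= 27.1391 min


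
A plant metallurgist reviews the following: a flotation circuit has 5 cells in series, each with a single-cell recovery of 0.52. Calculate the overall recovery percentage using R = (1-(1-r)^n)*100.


97.452%

Complement of single-cell recovery:
1 - r = 1 - 0.52 = 0.48
Raise to power n:
(1 - r)^5 = 0.48^5 = 0.0254803968
Overall recovery:
R = (1 - 0.0254803968) * 100
= 97.452%


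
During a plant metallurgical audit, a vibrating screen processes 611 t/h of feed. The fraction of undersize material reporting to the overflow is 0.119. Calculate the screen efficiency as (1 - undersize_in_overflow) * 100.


Screen efficiency = (1 - fraction of undersize in overflow) * 100
= (1 - 0.119) * 100
= 0.881 * 100
= 88.1%

88.1%


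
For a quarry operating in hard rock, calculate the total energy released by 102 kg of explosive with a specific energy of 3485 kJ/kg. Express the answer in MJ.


355.47 MJ

Energy = mass * specific_energy / 1000
= 102 * 3485 / 1000
= 355470 / 1000
= 355.47 MJ


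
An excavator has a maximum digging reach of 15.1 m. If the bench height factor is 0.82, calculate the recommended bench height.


Bench height = reach * factor
= 15.1 * 0.82
= 12.382 m

12.382 m


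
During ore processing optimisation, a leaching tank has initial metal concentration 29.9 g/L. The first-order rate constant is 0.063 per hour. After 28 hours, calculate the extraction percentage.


Compute the exponent:
-k * t = -0.063 * 28 = -1.764
Remaining concentration:
C = 29.9 * exp(-1.764)
= 29.9 * 0.1713580589
= 5.123605961 g/L
Extracted = 29.9 - 5.123605961 = 24.77639404 g/L
Extraction % = 24.77639404 / 29.9 * 100
= 82.8642%

82.8642%
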